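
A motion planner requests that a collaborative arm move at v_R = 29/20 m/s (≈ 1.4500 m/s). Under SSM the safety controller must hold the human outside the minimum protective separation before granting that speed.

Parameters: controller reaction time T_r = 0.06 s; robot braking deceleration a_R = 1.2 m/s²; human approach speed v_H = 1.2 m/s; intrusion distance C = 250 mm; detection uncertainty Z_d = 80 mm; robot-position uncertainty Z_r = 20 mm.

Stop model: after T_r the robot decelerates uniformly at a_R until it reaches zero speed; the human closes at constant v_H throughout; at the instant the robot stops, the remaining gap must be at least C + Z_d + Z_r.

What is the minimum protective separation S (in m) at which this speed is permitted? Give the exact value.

braking lasts T_s = (29/20)/(6/5) = 1.2083 s
robot covers v_R·T_r = 1.4500·0.0600 = 0.0870 m before braking
robot under decel: 1.4500²/(2·1.2000) = 0.8760 m
person approaches 1.2000·(0.0600+1.2083) = 1.5220 m
C+Z_d+Z_r = 0.2500+0.0800+0.0200 = 0.3500 m
S_min ≈ 0.0870+0.8760+1.5220+0.3500  ⇒  S_min = 68041/24000 m

S_min = 68041/24000 m = 2.8350 m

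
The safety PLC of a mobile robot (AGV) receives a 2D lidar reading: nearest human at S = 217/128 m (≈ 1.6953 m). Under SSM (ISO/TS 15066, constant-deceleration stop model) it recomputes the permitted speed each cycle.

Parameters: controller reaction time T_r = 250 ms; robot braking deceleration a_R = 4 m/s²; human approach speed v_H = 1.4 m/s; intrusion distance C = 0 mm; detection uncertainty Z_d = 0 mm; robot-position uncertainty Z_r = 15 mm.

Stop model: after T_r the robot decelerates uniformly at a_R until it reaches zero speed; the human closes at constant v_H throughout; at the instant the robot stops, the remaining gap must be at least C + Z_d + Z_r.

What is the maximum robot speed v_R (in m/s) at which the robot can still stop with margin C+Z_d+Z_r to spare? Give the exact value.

v_R_max = 33/20 m/s = 1.6500 m/s

collect terms ⇒ (1/8)·v_R² + (3/5)·v_R + (-4257/3200) = 0
  disc = (3/5)² − 4·(1/8)·(-4257/3200) = 6561/6400 ; √disc = 81/80
  v_R = (−(3/5) + 81/80) / (2·(1/8)) = 33/20 m/s
check:
stop time T_s = (33/20)/4 = 0.4125 s
robot covers v_R·T_r = 1.6500·0.2500 = 0.4125 m before braking
robot under decel: 1.6500²/(2·4.0000) = 0.3403 m
human over T_r+T_s: 1.4000·(0.2500+0.4125) = 0.9275 m
margins: 0.0000+0.0000+0.0150 = 0.0150 m
sum ≈ 0.4125+0.3403+0.9275+0.0150 ≈ 1.6953 m = S ✓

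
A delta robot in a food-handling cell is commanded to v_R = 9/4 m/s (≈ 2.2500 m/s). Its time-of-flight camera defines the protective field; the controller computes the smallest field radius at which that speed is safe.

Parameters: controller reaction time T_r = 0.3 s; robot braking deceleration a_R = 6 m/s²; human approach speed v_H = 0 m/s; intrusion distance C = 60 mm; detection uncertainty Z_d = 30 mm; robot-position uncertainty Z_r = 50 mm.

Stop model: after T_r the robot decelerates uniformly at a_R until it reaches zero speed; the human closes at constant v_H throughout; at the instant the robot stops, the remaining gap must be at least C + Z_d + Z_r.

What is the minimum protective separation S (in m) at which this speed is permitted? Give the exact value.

S_min = 1979/1600 m = 1.2369 m

braking lasts T_s = (9/4)/6 = 0.3750 s
reaction-phase robot travel = 2.2500·0.3000 = 0.6750 m
robot covers 2.2500·0.3750 − ½·6.0000·0.3750² = 0.4219 m while stopping
human over T_r+T_s: 0.0000·(0.3000+0.3750) = 0.0000 m
C+Z_d+Z_r = 0.0600+0.0300+0.0500 = 0.1400 m
S_min ≈ 0.6750+0.4219+0.0000+0.1400  ⇒  S_min = 1979/1600 m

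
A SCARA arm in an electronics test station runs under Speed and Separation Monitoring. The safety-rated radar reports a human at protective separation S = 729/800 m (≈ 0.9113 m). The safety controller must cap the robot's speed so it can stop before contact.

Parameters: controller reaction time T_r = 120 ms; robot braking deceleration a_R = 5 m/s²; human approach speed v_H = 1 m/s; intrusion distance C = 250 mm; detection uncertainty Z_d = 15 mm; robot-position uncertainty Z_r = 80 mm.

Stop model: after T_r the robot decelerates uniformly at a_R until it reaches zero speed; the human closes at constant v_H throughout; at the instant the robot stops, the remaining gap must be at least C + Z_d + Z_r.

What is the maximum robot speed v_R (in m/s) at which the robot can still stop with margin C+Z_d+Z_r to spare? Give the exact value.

v_R_max = 21/20 m/s = 1.0500 m/s

quadratic (1/10)·v² + (8/25)·v + (-357/800) = 0
  disc = (8/25)² − 4·(1/10)·(-357/800) = 2809/10000 ; √disc = 53/100
  v_R = (−(8/25) + 53/100) / (2·(1/10)) = 21/20 m/s
check:
stop time T_s = (21/20)/5 = 0.2100 s
robot covers v_R·T_r = 1.0500·0.1200 = 0.1260 m before braking
robot covers 1.0500·0.2100 − ½·5.0000·0.2100² = 0.1103 m while stopping
human over T_r+T_s: 1.0000·(0.1200+0.2100) = 0.3300 m
margins: 0.2500+0.0150+0.0800 = 0.3450 m
sum ≈ 0.1260+0.1103+0.3300+0.3450 ≈ 0.9113 m = S ✓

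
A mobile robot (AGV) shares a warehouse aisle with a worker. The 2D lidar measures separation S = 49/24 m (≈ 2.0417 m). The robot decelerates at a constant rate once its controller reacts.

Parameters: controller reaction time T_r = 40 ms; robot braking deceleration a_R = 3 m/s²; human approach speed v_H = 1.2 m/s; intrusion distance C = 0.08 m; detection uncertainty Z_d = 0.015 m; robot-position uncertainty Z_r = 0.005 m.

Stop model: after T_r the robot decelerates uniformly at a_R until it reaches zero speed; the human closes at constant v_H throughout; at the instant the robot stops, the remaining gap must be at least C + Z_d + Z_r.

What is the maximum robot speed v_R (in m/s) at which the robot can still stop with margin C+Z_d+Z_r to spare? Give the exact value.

quadratic (1/6)·v² + (11/25)·v + (-5681/3000) = 0
  disc = (11/25)² − 4·(1/6)·(-5681/3000) = 32761/22500 ; √disc = 181/150
  v_R = (−(11/25) + 181/150) / (2·(1/6)) = 23/10 m/s
check:
braking lasts T_s = (23/10)/3 = 0.7667 s
robot covers v_R·T_r = 2.3000·0.0400 = 0.0920 m before braking
robot covers 2.3000·0.7667 − ½·3.0000·0.7667² = 0.8817 m while stopping
person approaches 1.2000·(0.0400+0.7667) = 0.9680 m
margins: 0.0800+0.0150+0.0050 = 0.1000 m
sum ≈ 0.0920+0.8817+0.9680+0.1000 ≈ 2.0417 m = S ✓

v_R_max = 23/10 m/s = 2.3000 m/s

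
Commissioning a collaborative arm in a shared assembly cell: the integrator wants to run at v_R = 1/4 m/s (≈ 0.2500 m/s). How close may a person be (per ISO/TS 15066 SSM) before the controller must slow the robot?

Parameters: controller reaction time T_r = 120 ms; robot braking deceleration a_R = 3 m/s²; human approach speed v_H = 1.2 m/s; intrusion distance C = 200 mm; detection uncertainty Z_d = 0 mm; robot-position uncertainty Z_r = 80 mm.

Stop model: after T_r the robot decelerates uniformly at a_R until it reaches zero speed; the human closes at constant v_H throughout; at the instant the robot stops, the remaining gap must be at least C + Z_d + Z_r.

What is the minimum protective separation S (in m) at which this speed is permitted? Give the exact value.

stop time T_s = (1/4)/3 = 0.0833 s
reaction-phase robot travel = 0.2500·0.1200 = 0.0300 m
braking distance = 0.2500²/(2·3.0000) = 0.0104 m
human closes 1.2000·0.2033 = 0.2440 m
margins: 0.2000+0.0000+0.0800 = 0.2800 m
S_min ≈ 0.0300+0.0104+0.2440+0.2800  ⇒  S_min = 6773/12000 m

S_min = 6773/12000 m = 0.5644 m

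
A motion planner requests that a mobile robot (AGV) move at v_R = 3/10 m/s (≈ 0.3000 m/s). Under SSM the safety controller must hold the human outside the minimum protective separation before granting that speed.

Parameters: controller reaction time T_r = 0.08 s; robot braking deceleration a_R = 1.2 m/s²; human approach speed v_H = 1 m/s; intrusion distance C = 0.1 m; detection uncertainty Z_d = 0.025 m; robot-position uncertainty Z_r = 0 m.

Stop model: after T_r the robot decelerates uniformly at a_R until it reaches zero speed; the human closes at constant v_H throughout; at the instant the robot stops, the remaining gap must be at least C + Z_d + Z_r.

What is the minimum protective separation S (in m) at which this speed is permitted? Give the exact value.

braking lasts T_s = (3/10)/(6/5) = 0.2500 s
robot covers v_R·T_r = 0.3000·0.0800 = 0.0240 m before braking
robot covers 0.3000·0.2500 − ½·1.2000·0.2500² = 0.0375 m while stopping
human closes 1.0000·0.3300 = 0.3300 m
C+Z_d+Z_r = 0.1000+0.0250+0.0000 = 0.1250 m
S_min ≈ 0.0240+0.0375+0.3300+0.1250  ⇒  S_min = 1033/2000 m

S_min = 1033/2000 m = 0.5165 m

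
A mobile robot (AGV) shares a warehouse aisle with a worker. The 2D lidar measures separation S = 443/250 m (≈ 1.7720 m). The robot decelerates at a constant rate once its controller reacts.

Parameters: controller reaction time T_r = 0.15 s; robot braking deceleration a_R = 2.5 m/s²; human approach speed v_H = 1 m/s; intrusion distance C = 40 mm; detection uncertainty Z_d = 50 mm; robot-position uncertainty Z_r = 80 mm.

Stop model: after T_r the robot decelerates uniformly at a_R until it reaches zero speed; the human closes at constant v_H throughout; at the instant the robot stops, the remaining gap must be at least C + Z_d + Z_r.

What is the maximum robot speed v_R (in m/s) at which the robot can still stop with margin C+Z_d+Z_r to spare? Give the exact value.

quadratic (1/5)·v² + (11/20)·v + (-363/250) = 0
  disc = (11/20)² − 4·(1/5)·(-363/250) = 14641/10000 ; √disc = 121/100
  v_R = (−(11/20) + 121/100) / (2·(1/5)) = 33/20 m/s
check:
T_s = v_R/a_R = (33/20)/(5/2) = 0.6600 s
reaction-phase robot travel = 1.6500·0.1500 = 0.2475 m
braking distance = 1.6500²/(2·2.5000) = 0.5445 m
human over T_r+T_s: 1.0000·(0.1500+0.6600) = 0.8100 m
margins: 0.0400+0.0500+0.0800 = 0.1700 m
sum ≈ 0.2475+0.5445+0.8100+0.1700 ≈ 1.7720 m = S ✓

v_R_max = 33/20 m/s = 1.6500 m/s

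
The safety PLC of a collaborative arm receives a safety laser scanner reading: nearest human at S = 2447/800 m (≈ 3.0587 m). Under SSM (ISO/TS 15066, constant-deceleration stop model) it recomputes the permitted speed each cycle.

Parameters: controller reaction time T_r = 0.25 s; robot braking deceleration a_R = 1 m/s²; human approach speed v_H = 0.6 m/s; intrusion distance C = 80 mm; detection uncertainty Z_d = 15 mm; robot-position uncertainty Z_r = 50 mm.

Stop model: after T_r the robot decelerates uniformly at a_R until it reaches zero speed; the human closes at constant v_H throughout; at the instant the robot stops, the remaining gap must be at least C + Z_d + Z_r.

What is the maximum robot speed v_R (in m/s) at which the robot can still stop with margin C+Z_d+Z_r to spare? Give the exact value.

quadratic (1/2)·v² + (17/20)·v + (-2211/800) = 0
  disc = (17/20)² − 4·(1/2)·(-2211/800) = 25/4 ; √disc = 5/2
  v_R = (−(17/20) + 5/2) / (2·(1/2)) = 33/20 m/s
check:
stop time T_s = (33/20)/1 = 1.6500 s
robot in T_r: 1.6500·0.2500 = 0.4125 m
robot under decel: 1.6500²/(2·1.0000) = 1.3613 m
person approaches 0.6000·(0.2500+1.6500) = 1.1400 m
C+Z_d+Z_r = 0.0800+0.0150+0.0500 = 0.1450 m
sum ≈ 0.4125+1.3613+1.1400+0.1450 ≈ 3.0587 m = S ✓

v_R_max = 33/20 m/s = 1.6500 m/s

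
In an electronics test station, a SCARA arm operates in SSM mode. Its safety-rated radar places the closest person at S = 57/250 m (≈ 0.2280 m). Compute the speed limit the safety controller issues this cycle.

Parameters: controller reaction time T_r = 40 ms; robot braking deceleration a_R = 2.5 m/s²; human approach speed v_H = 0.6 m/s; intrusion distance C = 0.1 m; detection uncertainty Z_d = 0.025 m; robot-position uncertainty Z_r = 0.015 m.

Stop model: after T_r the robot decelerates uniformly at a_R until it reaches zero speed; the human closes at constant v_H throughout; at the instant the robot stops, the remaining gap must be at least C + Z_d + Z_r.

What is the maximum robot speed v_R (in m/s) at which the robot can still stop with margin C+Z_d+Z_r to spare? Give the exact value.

v_R_max = 1/5 m/s = 0.2000 m/s

quadratic (1/5)·v² + (7/25)·v + (-8/125) = 0
  disc = (7/25)² − 4·(1/5)·(-8/125) = 81/625 ; √disc = 9/25
  v_R = (−(7/25) + 9/25) / (2·(1/5)) = 1/5 m/s
check:
T_s = v_R/a_R = (1/5)/(5/2) = 0.0800 s
robot covers v_R·T_r = 0.2000·0.0400 = 0.0080 m before braking
braking distance = 0.2000²/(2·2.5000) = 0.0080 m
person approaches 0.6000·(0.0400+0.0800) = 0.0720 m
residual clearance needed = 0.1000+0.0250+0.0150 = 0.1400 m
sum ≈ 0.0080+0.0080+0.0720+0.1400 ≈ 0.2280 m = S ✓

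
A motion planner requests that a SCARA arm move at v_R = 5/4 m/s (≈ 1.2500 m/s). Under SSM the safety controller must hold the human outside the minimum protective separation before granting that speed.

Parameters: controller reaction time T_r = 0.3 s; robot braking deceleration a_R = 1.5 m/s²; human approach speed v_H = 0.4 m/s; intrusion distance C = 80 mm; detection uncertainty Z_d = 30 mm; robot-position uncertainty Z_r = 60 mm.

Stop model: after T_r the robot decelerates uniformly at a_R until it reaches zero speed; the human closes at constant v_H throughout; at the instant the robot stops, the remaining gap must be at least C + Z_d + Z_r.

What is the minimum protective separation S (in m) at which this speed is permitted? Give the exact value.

S_min = 1823/1200 m = 1.5192 m

braking lasts T_s = (5/4)/(3/2) = 0.8333 s
robot covers v_R·T_r = 1.2500·0.3000 = 0.3750 m before braking
braking distance = 1.2500²/(2·1.5000) = 0.5208 m
human over T_r+T_s: 0.4000·(0.3000+0.8333) = 0.4533 m
C+Z_d+Z_r = 0.0800+0.0300+0.0600 = 0.1700 m
S_min ≈ 0.3750+0.5208+0.4533+0.1700  ⇒  S_min = 1823/1200 m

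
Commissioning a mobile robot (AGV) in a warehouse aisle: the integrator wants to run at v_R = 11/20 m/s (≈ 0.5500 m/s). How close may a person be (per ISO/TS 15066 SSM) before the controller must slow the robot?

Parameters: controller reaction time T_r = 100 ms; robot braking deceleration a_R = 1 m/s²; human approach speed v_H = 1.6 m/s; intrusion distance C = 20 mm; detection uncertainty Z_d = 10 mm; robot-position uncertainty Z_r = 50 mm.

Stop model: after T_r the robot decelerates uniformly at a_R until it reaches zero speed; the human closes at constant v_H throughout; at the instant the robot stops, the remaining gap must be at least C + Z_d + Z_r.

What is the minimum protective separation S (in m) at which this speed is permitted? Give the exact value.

S_min = 1061/800 m = 1.3262 m

stop time T_s = (11/20)/1 = 0.5500 s
robot covers v_R·T_r = 0.5500·0.1000 = 0.0550 m before braking
robot covers 0.5500·0.5500 − ½·1.0000·0.5500² = 0.1512 m while stopping
human over T_r+T_s: 1.6000·(0.1000+0.5500) = 1.0400 m
C+Z_d+Z_r = 0.0200+0.0100+0.0500 = 0.0800 m
S_min ≈ 0.0550+0.1512+1.0400+0.0800  ⇒  S_min = 1061/800 m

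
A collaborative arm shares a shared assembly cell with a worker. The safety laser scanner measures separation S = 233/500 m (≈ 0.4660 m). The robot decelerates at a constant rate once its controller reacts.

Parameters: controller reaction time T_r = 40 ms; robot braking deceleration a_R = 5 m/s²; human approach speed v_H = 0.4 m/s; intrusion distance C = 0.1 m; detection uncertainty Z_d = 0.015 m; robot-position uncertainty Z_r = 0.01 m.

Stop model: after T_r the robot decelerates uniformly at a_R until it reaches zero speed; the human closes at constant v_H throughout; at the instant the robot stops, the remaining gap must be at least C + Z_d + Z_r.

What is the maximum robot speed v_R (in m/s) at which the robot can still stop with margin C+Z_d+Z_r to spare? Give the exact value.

at the boundary: (1/10)·v² + (3/25)·v + (-13/40) = 0
  disc = (3/25)² − 4·(1/10)·(-13/40) = 361/2500 ; √disc = 19/50
  v_R = (−(3/25) + 19/50) / (2·(1/10)) = 13/10 m/s
check:
braking lasts T_s = (13/10)/5 = 0.2600 s
robot in T_r: 1.3000·0.0400 = 0.0520 m
robot under decel: 1.3000²/(2·5.0000) = 0.1690 m
human closes 0.4000·0.3000 = 0.1200 m
margins: 0.1000+0.0150+0.0100 = 0.1250 m
sum ≈ 0.0520+0.1690+0.1200+0.1250 ≈ 0.4660 m = S ✓

v_R_max = 13/10 m/s = 1.3000 m/s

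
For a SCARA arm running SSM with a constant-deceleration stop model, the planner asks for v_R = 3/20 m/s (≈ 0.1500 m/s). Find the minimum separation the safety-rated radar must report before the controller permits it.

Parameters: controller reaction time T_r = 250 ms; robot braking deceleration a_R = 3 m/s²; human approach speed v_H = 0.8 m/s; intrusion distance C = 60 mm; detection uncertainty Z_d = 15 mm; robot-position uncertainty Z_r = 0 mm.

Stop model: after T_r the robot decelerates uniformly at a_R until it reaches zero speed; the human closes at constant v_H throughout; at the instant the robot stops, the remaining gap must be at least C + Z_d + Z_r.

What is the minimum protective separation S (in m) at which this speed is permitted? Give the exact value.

braking lasts T_s = (3/20)/3 = 0.0500 s
reaction-phase robot travel = 0.1500·0.2500 = 0.0375 m
robot covers 0.1500·0.0500 − ½·3.0000·0.0500² = 0.0037 m while stopping
human closes 0.8000·0.3000 = 0.2400 m
residual clearance needed = 0.0600+0.0150+0.0000 = 0.0750 m
S_min ≈ 0.0375+0.0037+0.2400+0.0750  ⇒  S_min = 57/160 m

S_min = 57/160 m = 0.3563 m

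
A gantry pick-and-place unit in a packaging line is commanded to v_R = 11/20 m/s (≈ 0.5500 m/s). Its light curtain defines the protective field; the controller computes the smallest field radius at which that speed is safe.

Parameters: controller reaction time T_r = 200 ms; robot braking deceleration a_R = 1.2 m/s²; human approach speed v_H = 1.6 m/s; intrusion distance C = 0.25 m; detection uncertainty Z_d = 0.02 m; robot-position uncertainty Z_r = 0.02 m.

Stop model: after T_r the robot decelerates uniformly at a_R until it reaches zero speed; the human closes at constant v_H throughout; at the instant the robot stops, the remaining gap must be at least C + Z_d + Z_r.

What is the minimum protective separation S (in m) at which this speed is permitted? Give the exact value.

T_s = v_R/a_R = (11/20)/(6/5) = 0.4583 s
reaction-phase robot travel = 0.5500·0.2000 = 0.1100 m
braking distance = 0.5500²/(2·1.2000) = 0.1260 m
human closes 1.6000·0.6583 = 1.0533 m
C+Z_d+Z_r = 0.2500+0.0200+0.0200 = 0.2900 m
S_min ≈ 0.1100+0.1260+1.0533+0.2900  ⇒  S_min = 2527/1600 m

S_min = 2527/1600 m = 1.5794 m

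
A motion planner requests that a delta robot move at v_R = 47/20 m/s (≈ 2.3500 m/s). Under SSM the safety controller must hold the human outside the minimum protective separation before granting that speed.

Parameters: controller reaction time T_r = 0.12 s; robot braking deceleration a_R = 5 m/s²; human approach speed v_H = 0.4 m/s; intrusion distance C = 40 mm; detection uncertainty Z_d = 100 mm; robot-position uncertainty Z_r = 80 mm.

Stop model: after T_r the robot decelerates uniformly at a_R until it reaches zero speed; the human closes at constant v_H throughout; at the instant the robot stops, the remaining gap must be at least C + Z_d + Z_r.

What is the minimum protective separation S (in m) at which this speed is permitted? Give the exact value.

S_min = 5161/4000 m = 1.2902 m

braking lasts T_s = (47/20)/5 = 0.4700 s
robot in T_r: 2.3500·0.1200 = 0.2820 m
robot under decel: 2.3500²/(2·5.0000) = 0.5523 m
human over T_r+T_s: 0.4000·(0.1200+0.4700) = 0.2360 m
C+Z_d+Z_r = 0.0400+0.1000+0.0800 = 0.2200 m
S_min ≈ 0.2820+0.5523+0.2360+0.2200  ⇒  S_min = 5161/4000 m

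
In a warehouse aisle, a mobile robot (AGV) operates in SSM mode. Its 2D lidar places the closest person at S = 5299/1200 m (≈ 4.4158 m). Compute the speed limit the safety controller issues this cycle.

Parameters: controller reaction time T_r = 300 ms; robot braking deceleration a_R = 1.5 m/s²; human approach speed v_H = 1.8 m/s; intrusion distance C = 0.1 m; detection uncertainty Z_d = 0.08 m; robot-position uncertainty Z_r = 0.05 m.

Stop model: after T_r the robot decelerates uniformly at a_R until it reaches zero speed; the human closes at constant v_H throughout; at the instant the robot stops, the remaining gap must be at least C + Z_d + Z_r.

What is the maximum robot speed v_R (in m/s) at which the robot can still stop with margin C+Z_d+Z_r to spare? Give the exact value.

collect terms ⇒ (1/3)·v_R² + (3/2)·v_R + (-175/48) = 0
  disc = (3/2)² − 4·(1/3)·(-175/48) = 64/9 ; √disc = 8/3
  v_R = (−(3/2) + 8/3) / (2·(1/3)) = 7/4 m/s
check:
T_s = v_R/a_R = (7/4)/(3/2) = 1.1667 s
robot covers v_R·T_r = 1.7500·0.3000 = 0.5250 m before braking
braking distance = 1.7500²/(2·1.5000) = 1.0208 m
person approaches 1.8000·(0.3000+1.1667) = 2.6400 m
margins: 0.1000+0.0800+0.0500 = 0.2300 m
sum ≈ 0.5250+1.0208+2.6400+0.2300 ≈ 4.4158 m = S ✓

v_R_max = 7/4 m/s = 1.7500 m/s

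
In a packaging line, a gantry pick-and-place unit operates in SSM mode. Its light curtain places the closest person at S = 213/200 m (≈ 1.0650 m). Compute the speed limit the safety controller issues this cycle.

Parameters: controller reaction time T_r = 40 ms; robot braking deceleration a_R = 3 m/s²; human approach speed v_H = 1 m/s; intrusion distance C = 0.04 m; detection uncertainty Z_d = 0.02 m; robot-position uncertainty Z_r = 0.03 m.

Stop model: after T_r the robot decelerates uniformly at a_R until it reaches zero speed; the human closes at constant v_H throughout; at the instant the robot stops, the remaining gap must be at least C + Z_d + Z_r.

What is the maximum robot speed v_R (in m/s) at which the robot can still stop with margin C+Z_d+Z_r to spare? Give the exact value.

v_R_max = 3/2 m/s = 1.5000 m/s

collect terms ⇒ (1/6)·v_R² + (28/75)·v_R + (-187/200) = 0
  disc = (28/75)² − 4·(1/6)·(-187/200) = 17161/22500 ; √disc = 131/150
  v_R = (−(28/75) + 131/150) / (2·(1/6)) = 3/2 m/s
check:
stop time T_s = (3/2)/3 = 0.5000 s
reaction-phase robot travel = 1.5000·0.0400 = 0.0600 m
braking distance = 1.5000²/(2·3.0000) = 0.3750 m
human closes 1.0000·0.5400 = 0.5400 m
C+Z_d+Z_r = 0.0400+0.0200+0.0300 = 0.0900 m
sum ≈ 0.0600+0.3750+0.5400+0.0900 ≈ 1.0650 m = S ✓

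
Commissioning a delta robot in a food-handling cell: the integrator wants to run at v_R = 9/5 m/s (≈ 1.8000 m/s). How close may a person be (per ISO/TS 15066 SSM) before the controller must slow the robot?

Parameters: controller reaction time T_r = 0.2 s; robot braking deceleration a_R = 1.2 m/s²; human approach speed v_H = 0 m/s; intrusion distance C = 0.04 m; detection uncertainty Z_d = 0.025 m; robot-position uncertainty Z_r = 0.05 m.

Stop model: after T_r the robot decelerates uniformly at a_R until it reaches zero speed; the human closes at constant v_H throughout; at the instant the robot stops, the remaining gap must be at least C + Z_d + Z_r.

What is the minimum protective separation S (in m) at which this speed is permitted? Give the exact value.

stop time T_s = (9/5)/(6/5) = 1.5000 s
reaction-phase robot travel = 1.8000·0.2000 = 0.3600 m
robot under decel: 1.8000²/(2·1.2000) = 1.3500 m
person approaches 0.0000·(0.2000+1.5000) = 0.0000 m
residual clearance needed = 0.0400+0.0250+0.0500 = 0.1150 m
S_min ≈ 0.3600+1.3500+0.0000+0.1150  ⇒  S_min = 73/40 m

S_min = 73/40 m = 1.8250 m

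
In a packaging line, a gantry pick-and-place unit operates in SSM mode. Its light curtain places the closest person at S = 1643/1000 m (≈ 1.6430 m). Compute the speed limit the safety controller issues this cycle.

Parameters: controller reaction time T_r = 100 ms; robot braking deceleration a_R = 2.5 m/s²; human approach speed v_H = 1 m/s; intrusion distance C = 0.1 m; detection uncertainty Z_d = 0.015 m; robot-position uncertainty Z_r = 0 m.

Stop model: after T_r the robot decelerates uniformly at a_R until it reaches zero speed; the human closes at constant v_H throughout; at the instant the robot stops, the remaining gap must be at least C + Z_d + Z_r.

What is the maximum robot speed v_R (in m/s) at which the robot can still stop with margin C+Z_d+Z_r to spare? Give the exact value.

collect terms ⇒ (1/5)·v_R² + (1/2)·v_R + (-357/250) = 0
  disc = (1/2)² − 4·(1/5)·(-357/250) = 3481/2500 ; √disc = 59/50
  v_R = (−(1/2) + 59/50) / (2·(1/5)) = 17/10 m/s
check:
stop time T_s = (17/10)/(5/2) = 0.6800 s
robot in T_r: 1.7000·0.1000 = 0.1700 m
robot covers 1.7000·0.6800 − ½·2.5000·0.6800² = 0.5780 m while stopping
person approaches 1.0000·(0.1000+0.6800) = 0.7800 m
margins: 0.1000+0.0150+0.0000 = 0.1150 m
sum ≈ 0.1700+0.5780+0.7800+0.1150 ≈ 1.6430 m = S ✓

v_R_max = 17/10 m/s = 1.7000 m/s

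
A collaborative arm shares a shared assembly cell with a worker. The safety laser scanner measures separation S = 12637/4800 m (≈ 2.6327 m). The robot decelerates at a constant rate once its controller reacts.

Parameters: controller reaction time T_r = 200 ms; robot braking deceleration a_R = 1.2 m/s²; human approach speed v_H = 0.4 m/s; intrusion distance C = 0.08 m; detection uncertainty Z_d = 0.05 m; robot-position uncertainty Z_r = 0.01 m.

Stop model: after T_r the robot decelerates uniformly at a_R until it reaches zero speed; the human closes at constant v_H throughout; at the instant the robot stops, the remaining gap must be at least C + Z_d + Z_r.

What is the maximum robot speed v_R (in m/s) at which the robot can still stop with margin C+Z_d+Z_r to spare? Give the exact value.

at the boundary: (5/12)·v² + (8/15)·v + (-11581/4800) = 0
  disc = (8/15)² − 4·(5/12)·(-11581/4800) = 6889/1600 ; √disc = 83/40
  v_R = (−(8/15) + 83/40) / (2·(5/12)) = 37/20 m/s
check:
T_s = v_R/a_R = (37/20)/(6/5) = 1.5417 s
reaction-phase robot travel = 1.8500·0.2000 = 0.3700 m
robot under decel: 1.8500²/(2·1.2000) = 1.4260 m
human over T_r+T_s: 0.4000·(0.2000+1.5417) = 0.6967 m
residual clearance needed = 0.0800+0.0500+0.0100 = 0.1400 m
sum ≈ 0.3700+1.4260+0.6967+0.1400 ≈ 2.6327 m = S ✓

v_R_max = 37/20 m/s = 1.8500 m/s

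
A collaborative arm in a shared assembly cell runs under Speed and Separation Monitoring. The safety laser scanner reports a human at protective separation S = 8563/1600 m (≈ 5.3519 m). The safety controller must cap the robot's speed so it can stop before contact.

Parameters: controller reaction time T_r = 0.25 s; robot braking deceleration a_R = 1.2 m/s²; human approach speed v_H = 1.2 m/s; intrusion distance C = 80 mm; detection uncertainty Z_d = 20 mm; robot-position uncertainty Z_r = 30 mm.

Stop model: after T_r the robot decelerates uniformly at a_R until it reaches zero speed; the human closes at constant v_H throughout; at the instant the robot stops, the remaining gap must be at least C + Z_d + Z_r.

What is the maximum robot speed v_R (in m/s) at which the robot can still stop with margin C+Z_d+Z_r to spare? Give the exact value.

v_R_max = 9/4 m/s = 2.2500 m/s

quadratic (5/12)·v² + (5/4)·v + (-315/64) = 0
  disc = (5/4)² − 4·(5/12)·(-315/64) = 625/64 ; √disc = 25/8
  v_R = (−(5/4) + 25/8) / (2·(5/12)) = 9/4 m/s
check:
stop time T_s = (9/4)/(6/5) = 1.8750 s
robot in T_r: 2.2500·0.2500 = 0.5625 m
braking distance = 2.2500²/(2·1.2000) = 2.1094 m
human over T_r+T_s: 1.2000·(0.2500+1.8750) = 2.5500 m
residual clearance needed = 0.0800+0.0200+0.0300 = 0.1300 m
sum ≈ 0.5625+2.1094+2.5500+0.1300 ≈ 5.3519 m = S ✓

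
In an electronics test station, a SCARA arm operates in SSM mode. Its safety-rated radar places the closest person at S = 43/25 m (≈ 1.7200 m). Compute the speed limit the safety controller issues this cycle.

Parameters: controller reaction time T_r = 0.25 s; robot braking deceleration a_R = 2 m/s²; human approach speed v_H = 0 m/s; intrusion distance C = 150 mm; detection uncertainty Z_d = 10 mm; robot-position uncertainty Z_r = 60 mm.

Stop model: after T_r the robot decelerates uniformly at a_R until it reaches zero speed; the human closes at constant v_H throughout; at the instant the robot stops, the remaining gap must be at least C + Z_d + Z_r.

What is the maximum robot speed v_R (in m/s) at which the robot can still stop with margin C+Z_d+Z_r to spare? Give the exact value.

v_R_max = 2 m/s = 2.0000 m/s

collect terms ⇒ (1/4)·v_R² + (1/4)·v_R + (-3/2) = 0
  disc = (1/4)² − 4·(1/4)·(-3/2) = 25/16 ; √disc = 5/4
  v_R = (−(1/4) + 5/4) / (2·(1/4)) = 2 m/s
check:
braking lasts T_s = 2/2 = 1.0000 s
robot in T_r: 2.0000·0.2500 = 0.5000 m
braking distance = 2.0000²/(2·2.0000) = 1.0000 m
person approaches 0.0000·(0.2500+1.0000) = 0.0000 m
C+Z_d+Z_r = 0.1500+0.0100+0.0600 = 0.2200 m
sum ≈ 0.5000+1.0000+0.0000+0.2200 ≈ 1.7200 m = S ✓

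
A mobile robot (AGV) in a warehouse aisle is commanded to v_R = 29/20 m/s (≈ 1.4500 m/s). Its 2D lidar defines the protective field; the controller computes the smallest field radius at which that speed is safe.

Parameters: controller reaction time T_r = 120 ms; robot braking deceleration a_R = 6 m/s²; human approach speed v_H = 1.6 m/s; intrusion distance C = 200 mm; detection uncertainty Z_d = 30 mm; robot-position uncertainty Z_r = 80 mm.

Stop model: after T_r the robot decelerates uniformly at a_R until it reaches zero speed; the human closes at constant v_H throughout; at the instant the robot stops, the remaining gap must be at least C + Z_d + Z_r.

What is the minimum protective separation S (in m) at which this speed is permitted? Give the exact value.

T_s = v_R/a_R = (29/20)/6 = 0.2417 s
reaction-phase robot travel = 1.4500·0.1200 = 0.1740 m
robot covers 1.4500·0.2417 − ½·6.0000·0.2417² = 0.1752 m while stopping
human over T_r+T_s: 1.6000·(0.1200+0.2417) = 0.5787 m
margins: 0.2000+0.0300+0.0800 = 0.3100 m
S_min ≈ 0.1740+0.1752+0.5787+0.3100  ⇒  S_min = 9903/8000 m

S_min = 9903/8000 m = 1.2379 m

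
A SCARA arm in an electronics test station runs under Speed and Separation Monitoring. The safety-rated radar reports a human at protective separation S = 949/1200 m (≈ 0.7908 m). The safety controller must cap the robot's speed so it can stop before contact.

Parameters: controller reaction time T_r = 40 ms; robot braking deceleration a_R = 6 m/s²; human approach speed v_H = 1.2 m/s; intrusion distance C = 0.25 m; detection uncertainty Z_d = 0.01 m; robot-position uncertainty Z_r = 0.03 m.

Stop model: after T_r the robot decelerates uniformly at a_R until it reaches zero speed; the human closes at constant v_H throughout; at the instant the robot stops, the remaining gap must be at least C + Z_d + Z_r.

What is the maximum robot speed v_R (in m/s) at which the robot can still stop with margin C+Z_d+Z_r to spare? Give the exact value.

collect terms ⇒ (1/12)·v_R² + (6/25)·v_R + (-2717/6000) = 0
  disc = (6/25)² − 4·(1/12)·(-2717/6000) = 18769/90000 ; √disc = 137/300
  v_R = (−(6/25) + 137/300) / (2·(1/12)) = 13/10 m/s
check:
T_s = v_R/a_R = (13/10)/6 = 0.2167 s
robot in T_r: 1.3000·0.0400 = 0.0520 m
robot under decel: 1.3000²/(2·6.0000) = 0.1408 m
person approaches 1.2000·(0.0400+0.2167) = 0.3080 m
residual clearance needed = 0.2500+0.0100+0.0300 = 0.2900 m
sum ≈ 0.0520+0.1408+0.3080+0.2900 ≈ 0.7908 m = S ✓

v_R_max = 13/10 m/s = 1.3000 m/s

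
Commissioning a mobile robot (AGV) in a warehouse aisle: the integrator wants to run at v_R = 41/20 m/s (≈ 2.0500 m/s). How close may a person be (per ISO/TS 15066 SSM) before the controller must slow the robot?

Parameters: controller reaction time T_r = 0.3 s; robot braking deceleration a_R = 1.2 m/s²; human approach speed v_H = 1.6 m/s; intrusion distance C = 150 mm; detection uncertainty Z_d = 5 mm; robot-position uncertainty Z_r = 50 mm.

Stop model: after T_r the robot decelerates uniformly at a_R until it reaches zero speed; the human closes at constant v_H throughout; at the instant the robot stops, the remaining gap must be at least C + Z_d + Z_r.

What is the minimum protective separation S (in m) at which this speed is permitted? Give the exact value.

T_s = v_R/a_R = (41/20)/(6/5) = 1.7083 s
robot covers v_R·T_r = 2.0500·0.3000 = 0.6150 m before braking
robot under decel: 2.0500²/(2·1.2000) = 1.7510 m
human over T_r+T_s: 1.6000·(0.3000+1.7083) = 3.2133 m
C+Z_d+Z_r = 0.1500+0.0050+0.0500 = 0.2050 m
S_min ≈ 0.6150+1.7510+3.2133+0.2050  ⇒  S_min = 1851/320 m

S_min = 1851/320 m = 5.7844 m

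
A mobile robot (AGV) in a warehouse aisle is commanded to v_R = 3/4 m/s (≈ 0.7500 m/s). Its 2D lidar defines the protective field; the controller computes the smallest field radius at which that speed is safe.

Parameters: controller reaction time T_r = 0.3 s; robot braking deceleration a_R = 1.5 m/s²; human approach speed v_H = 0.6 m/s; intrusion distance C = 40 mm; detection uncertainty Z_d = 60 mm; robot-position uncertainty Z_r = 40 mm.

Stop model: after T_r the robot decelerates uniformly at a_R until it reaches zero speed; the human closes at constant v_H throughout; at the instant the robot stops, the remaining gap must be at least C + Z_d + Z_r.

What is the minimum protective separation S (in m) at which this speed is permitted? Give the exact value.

stop time T_s = (3/4)/(3/2) = 0.5000 s
reaction-phase robot travel = 0.7500·0.3000 = 0.2250 m
robot under decel: 0.7500²/(2·1.5000) = 0.1875 m
human over T_r+T_s: 0.6000·(0.3000+0.5000) = 0.4800 m
margins: 0.0400+0.0600+0.0400 = 0.1400 m
S_min ≈ 0.2250+0.1875+0.4800+0.1400  ⇒  S_min = 413/400 m

S_min = 413/400 m = 1.0325 m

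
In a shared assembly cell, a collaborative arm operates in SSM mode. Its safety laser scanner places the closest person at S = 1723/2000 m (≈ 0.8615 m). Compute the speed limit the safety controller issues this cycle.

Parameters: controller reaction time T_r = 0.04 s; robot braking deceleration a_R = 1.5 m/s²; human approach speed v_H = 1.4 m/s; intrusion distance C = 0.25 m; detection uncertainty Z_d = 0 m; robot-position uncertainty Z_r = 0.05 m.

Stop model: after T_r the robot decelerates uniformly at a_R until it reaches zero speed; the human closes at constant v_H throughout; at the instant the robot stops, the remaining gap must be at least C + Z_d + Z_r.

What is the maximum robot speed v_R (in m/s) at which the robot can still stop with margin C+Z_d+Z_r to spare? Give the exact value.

collect terms ⇒ (1/3)·v_R² + (73/75)·v_R + (-1011/2000) = 0
  disc = (73/75)² − 4·(1/3)·(-1011/2000) = 36481/22500 ; √disc = 191/150
  v_R = (−(73/75) + 191/150) / (2·(1/3)) = 9/20 m/s
check:
T_s = v_R/a_R = (9/20)/(3/2) = 0.3000 s
robot covers v_R·T_r = 0.4500·0.0400 = 0.0180 m before braking
robot covers 0.4500·0.3000 − ½·1.5000·0.3000² = 0.0675 m while stopping
person approaches 1.4000·(0.0400+0.3000) = 0.4760 m
residual clearance needed = 0.2500+0.0000+0.0500 = 0.3000 m
sum ≈ 0.0180+0.0675+0.4760+0.3000 ≈ 0.8615 m = S ✓

v_R_max = 9/20 m/s = 0.4500 m/s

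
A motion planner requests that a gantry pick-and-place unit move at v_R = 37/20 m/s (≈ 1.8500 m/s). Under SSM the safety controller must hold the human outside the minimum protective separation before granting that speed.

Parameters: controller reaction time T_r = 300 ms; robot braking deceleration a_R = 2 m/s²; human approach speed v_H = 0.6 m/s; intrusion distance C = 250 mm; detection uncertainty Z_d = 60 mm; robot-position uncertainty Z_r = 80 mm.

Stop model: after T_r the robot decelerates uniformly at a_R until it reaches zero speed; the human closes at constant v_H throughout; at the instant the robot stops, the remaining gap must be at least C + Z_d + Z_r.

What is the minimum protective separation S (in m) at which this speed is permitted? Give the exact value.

braking lasts T_s = (37/20)/2 = 0.9250 s
robot in T_r: 1.8500·0.3000 = 0.5550 m
robot covers 1.8500·0.9250 − ½·2.0000·0.9250² = 0.8556 m while stopping
human over T_r+T_s: 0.6000·(0.3000+0.9250) = 0.7350 m
margins: 0.2500+0.0600+0.0800 = 0.3900 m
S_min ≈ 0.5550+0.8556+0.7350+0.3900  ⇒  S_min = 4057/1600 m

S_min = 4057/1600 m = 2.5356 m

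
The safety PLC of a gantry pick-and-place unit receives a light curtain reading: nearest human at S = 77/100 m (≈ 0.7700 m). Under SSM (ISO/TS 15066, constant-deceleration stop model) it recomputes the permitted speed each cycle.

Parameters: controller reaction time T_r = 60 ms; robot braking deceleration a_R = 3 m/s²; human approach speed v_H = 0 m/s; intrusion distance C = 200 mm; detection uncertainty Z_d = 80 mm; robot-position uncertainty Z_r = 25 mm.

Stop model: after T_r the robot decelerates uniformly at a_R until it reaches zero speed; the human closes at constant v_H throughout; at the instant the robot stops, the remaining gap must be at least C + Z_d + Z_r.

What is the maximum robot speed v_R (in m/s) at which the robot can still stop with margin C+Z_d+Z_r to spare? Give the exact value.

quadratic (1/6)·v² + (3/50)·v + (-93/200) = 0
  disc = (3/50)² − 4·(1/6)·(-93/200) = 196/625 ; √disc = 14/25
  v_R = (−(3/50) + 14/25) / (2·(1/6)) = 3/2 m/s
check:
T_s = v_R/a_R = (3/2)/3 = 0.5000 s
robot covers v_R·T_r = 1.5000·0.0600 = 0.0900 m before braking
robot under decel: 1.5000²/(2·3.0000) = 0.3750 m
human over T_r+T_s: 0.0000·(0.0600+0.5000) = 0.0000 m
C+Z_d+Z_r = 0.2000+0.0800+0.0250 = 0.3050 m
sum ≈ 0.0900+0.3750+0.0000+0.3050 ≈ 0.7700 m = S ✓

v_R_max = 3/2 m/s = 1.5000 m/s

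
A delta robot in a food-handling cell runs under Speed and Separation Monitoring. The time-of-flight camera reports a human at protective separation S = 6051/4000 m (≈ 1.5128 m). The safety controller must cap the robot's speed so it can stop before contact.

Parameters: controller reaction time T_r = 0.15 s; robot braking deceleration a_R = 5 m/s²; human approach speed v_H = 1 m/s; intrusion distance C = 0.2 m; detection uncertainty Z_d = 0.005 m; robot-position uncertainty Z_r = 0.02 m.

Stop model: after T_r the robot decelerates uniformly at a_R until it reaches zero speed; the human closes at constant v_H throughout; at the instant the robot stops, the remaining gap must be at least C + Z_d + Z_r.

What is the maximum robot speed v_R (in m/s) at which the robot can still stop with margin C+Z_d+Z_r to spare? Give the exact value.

v_R_max = 41/20 m/s = 2.0500 m/s

collect terms ⇒ (1/10)·v_R² + (7/20)·v_R + (-4551/4000) = 0
  disc = (7/20)² − 4·(1/10)·(-4551/4000) = 361/625 ; √disc = 19/25
  v_R = (−(7/20) + 19/25) / (2·(1/10)) = 41/20 m/s
check:
T_s = v_R/a_R = (41/20)/5 = 0.4100 s
robot in T_r: 2.0500·0.1500 = 0.3075 m
robot under decel: 2.0500²/(2·5.0000) = 0.4203 m
human closes 1.0000·0.5600 = 0.5600 m
margins: 0.2000+0.0050+0.0200 = 0.2250 m
sum ≈ 0.3075+0.4203+0.5600+0.2250 ≈ 1.5128 m = S ✓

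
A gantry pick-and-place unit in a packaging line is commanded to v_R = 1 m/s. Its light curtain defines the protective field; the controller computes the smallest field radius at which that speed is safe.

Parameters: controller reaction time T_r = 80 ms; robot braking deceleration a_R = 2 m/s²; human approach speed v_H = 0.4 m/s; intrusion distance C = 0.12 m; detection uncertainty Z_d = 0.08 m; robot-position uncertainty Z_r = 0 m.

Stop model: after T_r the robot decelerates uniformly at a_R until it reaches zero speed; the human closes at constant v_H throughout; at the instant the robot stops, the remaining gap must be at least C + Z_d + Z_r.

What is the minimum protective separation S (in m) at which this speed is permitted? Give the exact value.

stop time T_s = 1/2 = 0.5000 s
reaction-phase robot travel = 1.0000·0.0800 = 0.0800 m
robot covers 1.0000·0.5000 − ½·2.0000·0.5000² = 0.2500 m while stopping
person approaches 0.4000·(0.0800+0.5000) = 0.2320 m
margins: 0.1200+0.0800+0.0000 = 0.2000 m
S_min ≈ 0.0800+0.2500+0.2320+0.2000  ⇒  S_min = 381/500 m

S_min = 381/500 m = 0.7620 m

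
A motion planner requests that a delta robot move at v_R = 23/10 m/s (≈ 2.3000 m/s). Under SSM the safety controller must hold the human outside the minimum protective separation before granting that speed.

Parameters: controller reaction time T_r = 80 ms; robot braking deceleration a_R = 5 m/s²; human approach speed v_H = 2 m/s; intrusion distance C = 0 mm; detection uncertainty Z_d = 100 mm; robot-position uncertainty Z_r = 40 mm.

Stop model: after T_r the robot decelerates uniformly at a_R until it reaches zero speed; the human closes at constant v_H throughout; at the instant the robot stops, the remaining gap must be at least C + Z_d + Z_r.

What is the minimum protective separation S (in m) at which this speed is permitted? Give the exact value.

S_min = 1933/1000 m = 1.9330 m

braking lasts T_s = (23/10)/5 = 0.4600 s
robot in T_r: 2.3000·0.0800 = 0.1840 m
robot covers 2.3000·0.4600 − ½·5.0000·0.4600² = 0.5290 m while stopping
human over T_r+T_s: 2.0000·(0.0800+0.4600) = 1.0800 m
C+Z_d+Z_r = 0.0000+0.1000+0.0400 = 0.1400 m
S_min ≈ 0.1840+0.5290+1.0800+0.1400  ⇒  S_min = 1933/1000 m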